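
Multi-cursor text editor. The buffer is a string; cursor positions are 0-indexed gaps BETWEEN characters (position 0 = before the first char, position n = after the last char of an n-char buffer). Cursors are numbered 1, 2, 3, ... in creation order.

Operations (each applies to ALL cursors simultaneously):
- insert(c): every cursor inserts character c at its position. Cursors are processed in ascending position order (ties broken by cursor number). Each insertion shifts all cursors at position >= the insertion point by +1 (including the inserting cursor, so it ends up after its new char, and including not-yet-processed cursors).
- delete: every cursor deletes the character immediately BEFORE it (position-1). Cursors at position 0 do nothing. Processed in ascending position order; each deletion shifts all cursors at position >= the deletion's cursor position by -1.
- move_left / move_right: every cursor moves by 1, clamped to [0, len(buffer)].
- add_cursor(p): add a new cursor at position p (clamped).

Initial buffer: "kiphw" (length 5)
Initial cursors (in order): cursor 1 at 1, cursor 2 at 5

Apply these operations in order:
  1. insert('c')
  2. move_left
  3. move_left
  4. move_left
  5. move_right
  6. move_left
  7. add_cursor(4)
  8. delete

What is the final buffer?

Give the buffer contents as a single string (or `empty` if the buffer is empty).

After op 1 (insert('c')): buffer="kciphwc" (len 7), cursors c1@2 c2@7, authorship .1....2
After op 2 (move_left): buffer="kciphwc" (len 7), cursors c1@1 c2@6, authorship .1....2
After op 3 (move_left): buffer="kciphwc" (len 7), cursors c1@0 c2@5, authorship .1....2
After op 4 (move_left): buffer="kciphwc" (len 7), cursors c1@0 c2@4, authorship .1....2
After op 5 (move_right): buffer="kciphwc" (len 7), cursors c1@1 c2@5, authorship .1....2
After op 6 (move_left): buffer="kciphwc" (len 7), cursors c1@0 c2@4, authorship .1....2
After op 7 (add_cursor(4)): buffer="kciphwc" (len 7), cursors c1@0 c2@4 c3@4, authorship .1....2
After op 8 (delete): buffer="kchwc" (len 5), cursors c1@0 c2@2 c3@2, authorship .1..2

Answer: kchwc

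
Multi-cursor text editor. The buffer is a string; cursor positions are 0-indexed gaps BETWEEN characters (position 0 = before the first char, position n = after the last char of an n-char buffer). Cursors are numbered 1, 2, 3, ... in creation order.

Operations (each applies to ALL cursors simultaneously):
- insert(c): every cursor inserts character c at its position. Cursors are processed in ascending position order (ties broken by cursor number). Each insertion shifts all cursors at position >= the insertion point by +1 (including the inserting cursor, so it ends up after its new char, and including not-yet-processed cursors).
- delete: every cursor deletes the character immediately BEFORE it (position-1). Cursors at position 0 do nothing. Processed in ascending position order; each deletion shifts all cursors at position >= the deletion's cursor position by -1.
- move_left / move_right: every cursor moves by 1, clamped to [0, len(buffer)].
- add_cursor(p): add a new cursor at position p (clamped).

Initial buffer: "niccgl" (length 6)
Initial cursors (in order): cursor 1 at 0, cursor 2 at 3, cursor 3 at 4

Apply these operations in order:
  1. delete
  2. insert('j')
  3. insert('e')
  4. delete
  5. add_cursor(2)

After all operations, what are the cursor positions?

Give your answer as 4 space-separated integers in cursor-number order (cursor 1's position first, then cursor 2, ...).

Answer: 1 5 5 2

Derivation:
After op 1 (delete): buffer="nigl" (len 4), cursors c1@0 c2@2 c3@2, authorship ....
After op 2 (insert('j')): buffer="jnijjgl" (len 7), cursors c1@1 c2@5 c3@5, authorship 1..23..
After op 3 (insert('e')): buffer="jenijjeegl" (len 10), cursors c1@2 c2@8 c3@8, authorship 11..2323..
After op 4 (delete): buffer="jnijjgl" (len 7), cursors c1@1 c2@5 c3@5, authorship 1..23..
After op 5 (add_cursor(2)): buffer="jnijjgl" (len 7), cursors c1@1 c4@2 c2@5 c3@5, authorship 1..23..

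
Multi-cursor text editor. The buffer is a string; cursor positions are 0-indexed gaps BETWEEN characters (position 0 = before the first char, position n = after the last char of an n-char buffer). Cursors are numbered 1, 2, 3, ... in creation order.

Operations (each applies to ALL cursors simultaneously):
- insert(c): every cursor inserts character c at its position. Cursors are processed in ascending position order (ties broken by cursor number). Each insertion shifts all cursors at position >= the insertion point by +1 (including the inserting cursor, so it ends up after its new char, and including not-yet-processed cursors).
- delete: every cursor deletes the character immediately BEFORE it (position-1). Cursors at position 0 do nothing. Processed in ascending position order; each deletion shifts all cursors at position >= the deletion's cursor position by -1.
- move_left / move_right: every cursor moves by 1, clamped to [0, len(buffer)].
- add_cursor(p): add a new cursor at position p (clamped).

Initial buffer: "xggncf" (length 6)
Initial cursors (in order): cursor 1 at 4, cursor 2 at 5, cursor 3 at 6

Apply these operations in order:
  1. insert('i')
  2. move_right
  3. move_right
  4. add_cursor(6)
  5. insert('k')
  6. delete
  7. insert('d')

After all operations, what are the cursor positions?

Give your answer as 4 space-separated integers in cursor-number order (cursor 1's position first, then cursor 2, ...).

Answer: 9 13 13 7

Derivation:
After op 1 (insert('i')): buffer="xggnicifi" (len 9), cursors c1@5 c2@7 c3@9, authorship ....1.2.3
After op 2 (move_right): buffer="xggnicifi" (len 9), cursors c1@6 c2@8 c3@9, authorship ....1.2.3
After op 3 (move_right): buffer="xggnicifi" (len 9), cursors c1@7 c2@9 c3@9, authorship ....1.2.3
After op 4 (add_cursor(6)): buffer="xggnicifi" (len 9), cursors c4@6 c1@7 c2@9 c3@9, authorship ....1.2.3
After op 5 (insert('k')): buffer="xggnickikfikk" (len 13), cursors c4@7 c1@9 c2@13 c3@13, authorship ....1.421.323
After op 6 (delete): buffer="xggnicifi" (len 9), cursors c4@6 c1@7 c2@9 c3@9, authorship ....1.2.3
After op 7 (insert('d')): buffer="xggnicdidfidd" (len 13), cursors c4@7 c1@9 c2@13 c3@13, authorship ....1.421.323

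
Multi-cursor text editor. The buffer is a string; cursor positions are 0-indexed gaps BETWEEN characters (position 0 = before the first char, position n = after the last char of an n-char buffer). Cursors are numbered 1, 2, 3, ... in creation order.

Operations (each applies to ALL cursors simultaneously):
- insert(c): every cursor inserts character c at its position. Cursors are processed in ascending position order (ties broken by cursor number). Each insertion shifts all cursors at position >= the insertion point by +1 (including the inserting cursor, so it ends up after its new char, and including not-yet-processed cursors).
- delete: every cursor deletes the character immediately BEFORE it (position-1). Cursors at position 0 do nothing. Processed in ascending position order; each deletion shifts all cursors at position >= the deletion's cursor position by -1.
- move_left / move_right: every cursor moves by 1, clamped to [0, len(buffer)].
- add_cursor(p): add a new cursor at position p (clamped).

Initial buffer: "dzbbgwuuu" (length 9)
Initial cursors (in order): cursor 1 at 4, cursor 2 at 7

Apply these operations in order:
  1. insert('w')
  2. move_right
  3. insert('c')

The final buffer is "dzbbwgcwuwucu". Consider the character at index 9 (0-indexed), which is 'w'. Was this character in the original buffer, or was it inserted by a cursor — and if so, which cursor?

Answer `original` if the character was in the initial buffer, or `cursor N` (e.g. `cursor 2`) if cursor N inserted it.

Answer: cursor 2

Derivation:
After op 1 (insert('w')): buffer="dzbbwgwuwuu" (len 11), cursors c1@5 c2@9, authorship ....1...2..
After op 2 (move_right): buffer="dzbbwgwuwuu" (len 11), cursors c1@6 c2@10, authorship ....1...2..
After op 3 (insert('c')): buffer="dzbbwgcwuwucu" (len 13), cursors c1@7 c2@12, authorship ....1.1..2.2.
Authorship (.=original, N=cursor N): . . . . 1 . 1 . . 2 . 2 .
Index 9: author = 2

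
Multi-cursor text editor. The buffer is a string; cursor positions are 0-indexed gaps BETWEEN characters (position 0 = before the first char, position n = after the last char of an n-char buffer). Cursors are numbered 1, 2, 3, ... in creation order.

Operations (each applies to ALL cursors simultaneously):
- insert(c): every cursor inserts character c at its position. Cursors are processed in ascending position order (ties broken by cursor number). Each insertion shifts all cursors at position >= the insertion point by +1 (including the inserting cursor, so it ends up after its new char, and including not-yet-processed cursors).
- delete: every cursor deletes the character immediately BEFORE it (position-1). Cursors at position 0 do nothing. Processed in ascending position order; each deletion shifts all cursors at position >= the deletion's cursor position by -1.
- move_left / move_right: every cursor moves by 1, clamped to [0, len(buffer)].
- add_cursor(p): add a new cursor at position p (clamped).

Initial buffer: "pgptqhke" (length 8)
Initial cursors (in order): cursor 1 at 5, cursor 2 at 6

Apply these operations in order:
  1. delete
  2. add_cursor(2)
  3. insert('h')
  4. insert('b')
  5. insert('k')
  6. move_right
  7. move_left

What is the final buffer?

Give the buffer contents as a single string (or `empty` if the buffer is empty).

After op 1 (delete): buffer="pgptke" (len 6), cursors c1@4 c2@4, authorship ......
After op 2 (add_cursor(2)): buffer="pgptke" (len 6), cursors c3@2 c1@4 c2@4, authorship ......
After op 3 (insert('h')): buffer="pghpthhke" (len 9), cursors c3@3 c1@7 c2@7, authorship ..3..12..
After op 4 (insert('b')): buffer="pghbpthhbbke" (len 12), cursors c3@4 c1@10 c2@10, authorship ..33..1212..
After op 5 (insert('k')): buffer="pghbkpthhbbkkke" (len 15), cursors c3@5 c1@13 c2@13, authorship ..333..121212..
After op 6 (move_right): buffer="pghbkpthhbbkkke" (len 15), cursors c3@6 c1@14 c2@14, authorship ..333..121212..
After op 7 (move_left): buffer="pghbkpthhbbkkke" (len 15), cursors c3@5 c1@13 c2@13, authorship ..333..121212..

Answer: pghbkpthhbbkkke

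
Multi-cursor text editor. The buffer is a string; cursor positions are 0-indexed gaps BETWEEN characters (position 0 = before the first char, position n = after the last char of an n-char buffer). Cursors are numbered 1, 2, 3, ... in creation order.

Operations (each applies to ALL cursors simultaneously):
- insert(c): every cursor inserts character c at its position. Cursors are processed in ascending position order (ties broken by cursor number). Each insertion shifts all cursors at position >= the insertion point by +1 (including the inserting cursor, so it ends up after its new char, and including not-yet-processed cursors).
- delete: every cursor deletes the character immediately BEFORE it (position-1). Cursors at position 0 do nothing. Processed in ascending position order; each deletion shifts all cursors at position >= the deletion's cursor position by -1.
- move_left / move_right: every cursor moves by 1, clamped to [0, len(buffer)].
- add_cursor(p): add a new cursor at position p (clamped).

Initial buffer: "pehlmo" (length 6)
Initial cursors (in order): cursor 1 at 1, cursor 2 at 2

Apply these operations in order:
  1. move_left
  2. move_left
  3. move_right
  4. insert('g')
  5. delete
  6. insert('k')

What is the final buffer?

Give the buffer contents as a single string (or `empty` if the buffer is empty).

Answer: pkkehlmo

Derivation:
After op 1 (move_left): buffer="pehlmo" (len 6), cursors c1@0 c2@1, authorship ......
After op 2 (move_left): buffer="pehlmo" (len 6), cursors c1@0 c2@0, authorship ......
After op 3 (move_right): buffer="pehlmo" (len 6), cursors c1@1 c2@1, authorship ......
After op 4 (insert('g')): buffer="pggehlmo" (len 8), cursors c1@3 c2@3, authorship .12.....
After op 5 (delete): buffer="pehlmo" (len 6), cursors c1@1 c2@1, authorship ......
After op 6 (insert('k')): buffer="pkkehlmo" (len 8), cursors c1@3 c2@3, authorship .12.....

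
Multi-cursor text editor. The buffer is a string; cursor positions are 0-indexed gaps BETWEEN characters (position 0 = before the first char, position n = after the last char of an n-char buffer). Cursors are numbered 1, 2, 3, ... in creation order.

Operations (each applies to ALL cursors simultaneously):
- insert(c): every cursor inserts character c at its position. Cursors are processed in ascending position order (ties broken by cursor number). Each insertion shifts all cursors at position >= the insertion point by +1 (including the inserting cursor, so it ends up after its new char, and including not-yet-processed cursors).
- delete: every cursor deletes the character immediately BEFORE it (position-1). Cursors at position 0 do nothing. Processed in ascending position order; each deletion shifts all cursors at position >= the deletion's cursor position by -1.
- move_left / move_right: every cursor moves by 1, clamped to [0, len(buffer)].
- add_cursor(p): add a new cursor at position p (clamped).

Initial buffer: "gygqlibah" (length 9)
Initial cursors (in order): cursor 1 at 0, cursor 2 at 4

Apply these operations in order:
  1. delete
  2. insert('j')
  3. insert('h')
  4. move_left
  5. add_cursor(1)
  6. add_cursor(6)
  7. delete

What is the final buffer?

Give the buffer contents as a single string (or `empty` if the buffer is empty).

After op 1 (delete): buffer="gyglibah" (len 8), cursors c1@0 c2@3, authorship ........
After op 2 (insert('j')): buffer="jgygjlibah" (len 10), cursors c1@1 c2@5, authorship 1...2.....
After op 3 (insert('h')): buffer="jhgygjhlibah" (len 12), cursors c1@2 c2@7, authorship 11...22.....
After op 4 (move_left): buffer="jhgygjhlibah" (len 12), cursors c1@1 c2@6, authorship 11...22.....
After op 5 (add_cursor(1)): buffer="jhgygjhlibah" (len 12), cursors c1@1 c3@1 c2@6, authorship 11...22.....
After op 6 (add_cursor(6)): buffer="jhgygjhlibah" (len 12), cursors c1@1 c3@1 c2@6 c4@6, authorship 11...22.....
After op 7 (delete): buffer="hgyhlibah" (len 9), cursors c1@0 c3@0 c2@3 c4@3, authorship 1..2.....

Answer: hgyhlibah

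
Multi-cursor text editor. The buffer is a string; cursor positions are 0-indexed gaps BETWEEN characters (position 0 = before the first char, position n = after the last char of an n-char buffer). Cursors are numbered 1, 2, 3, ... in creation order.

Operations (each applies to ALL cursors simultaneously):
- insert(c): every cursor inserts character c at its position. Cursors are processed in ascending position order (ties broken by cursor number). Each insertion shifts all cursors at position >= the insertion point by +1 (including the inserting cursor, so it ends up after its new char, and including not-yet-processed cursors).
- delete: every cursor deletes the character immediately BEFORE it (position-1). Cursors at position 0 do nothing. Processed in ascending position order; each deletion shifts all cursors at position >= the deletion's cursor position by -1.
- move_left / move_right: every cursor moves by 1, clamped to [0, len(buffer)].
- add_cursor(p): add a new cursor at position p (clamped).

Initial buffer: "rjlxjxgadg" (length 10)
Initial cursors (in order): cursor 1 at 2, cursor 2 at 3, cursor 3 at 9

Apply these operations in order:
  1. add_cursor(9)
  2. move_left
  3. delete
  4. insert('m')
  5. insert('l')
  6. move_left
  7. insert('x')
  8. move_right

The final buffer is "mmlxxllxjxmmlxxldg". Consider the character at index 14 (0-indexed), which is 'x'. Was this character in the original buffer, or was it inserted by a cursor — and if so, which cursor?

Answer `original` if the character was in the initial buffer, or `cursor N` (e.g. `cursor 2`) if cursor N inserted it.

After op 1 (add_cursor(9)): buffer="rjlxjxgadg" (len 10), cursors c1@2 c2@3 c3@9 c4@9, authorship ..........
After op 2 (move_left): buffer="rjlxjxgadg" (len 10), cursors c1@1 c2@2 c3@8 c4@8, authorship ..........
After op 3 (delete): buffer="lxjxdg" (len 6), cursors c1@0 c2@0 c3@4 c4@4, authorship ......
After op 4 (insert('m')): buffer="mmlxjxmmdg" (len 10), cursors c1@2 c2@2 c3@8 c4@8, authorship 12....34..
After op 5 (insert('l')): buffer="mmlllxjxmmlldg" (len 14), cursors c1@4 c2@4 c3@12 c4@12, authorship 1212....3434..
After op 6 (move_left): buffer="mmlllxjxmmlldg" (len 14), cursors c1@3 c2@3 c3@11 c4@11, authorship 1212....3434..
After op 7 (insert('x')): buffer="mmlxxllxjxmmlxxldg" (len 18), cursors c1@5 c2@5 c3@15 c4@15, authorship 121122....343344..
After op 8 (move_right): buffer="mmlxxllxjxmmlxxldg" (len 18), cursors c1@6 c2@6 c3@16 c4@16, authorship 121122....343344..
Authorship (.=original, N=cursor N): 1 2 1 1 2 2 . . . . 3 4 3 3 4 4 . .
Index 14: author = 4

Answer: cursor 4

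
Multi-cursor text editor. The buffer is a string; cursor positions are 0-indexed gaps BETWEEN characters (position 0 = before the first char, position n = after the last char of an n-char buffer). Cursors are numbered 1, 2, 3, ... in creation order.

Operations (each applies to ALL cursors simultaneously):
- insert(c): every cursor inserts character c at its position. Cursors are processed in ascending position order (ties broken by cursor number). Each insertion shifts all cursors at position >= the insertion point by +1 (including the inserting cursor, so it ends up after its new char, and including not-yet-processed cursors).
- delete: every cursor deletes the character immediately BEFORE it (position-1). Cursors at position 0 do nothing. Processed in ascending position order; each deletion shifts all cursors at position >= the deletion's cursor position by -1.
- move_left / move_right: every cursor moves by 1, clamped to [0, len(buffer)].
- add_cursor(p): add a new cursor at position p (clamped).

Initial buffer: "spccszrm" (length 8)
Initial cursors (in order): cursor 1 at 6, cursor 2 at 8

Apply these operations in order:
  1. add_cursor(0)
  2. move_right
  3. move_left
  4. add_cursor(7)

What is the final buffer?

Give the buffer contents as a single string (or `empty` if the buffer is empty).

After op 1 (add_cursor(0)): buffer="spccszrm" (len 8), cursors c3@0 c1@6 c2@8, authorship ........
After op 2 (move_right): buffer="spccszrm" (len 8), cursors c3@1 c1@7 c2@8, authorship ........
After op 3 (move_left): buffer="spccszrm" (len 8), cursors c3@0 c1@6 c2@7, authorship ........
After op 4 (add_cursor(7)): buffer="spccszrm" (len 8), cursors c3@0 c1@6 c2@7 c4@7, authorship ........

Answer: spccszrm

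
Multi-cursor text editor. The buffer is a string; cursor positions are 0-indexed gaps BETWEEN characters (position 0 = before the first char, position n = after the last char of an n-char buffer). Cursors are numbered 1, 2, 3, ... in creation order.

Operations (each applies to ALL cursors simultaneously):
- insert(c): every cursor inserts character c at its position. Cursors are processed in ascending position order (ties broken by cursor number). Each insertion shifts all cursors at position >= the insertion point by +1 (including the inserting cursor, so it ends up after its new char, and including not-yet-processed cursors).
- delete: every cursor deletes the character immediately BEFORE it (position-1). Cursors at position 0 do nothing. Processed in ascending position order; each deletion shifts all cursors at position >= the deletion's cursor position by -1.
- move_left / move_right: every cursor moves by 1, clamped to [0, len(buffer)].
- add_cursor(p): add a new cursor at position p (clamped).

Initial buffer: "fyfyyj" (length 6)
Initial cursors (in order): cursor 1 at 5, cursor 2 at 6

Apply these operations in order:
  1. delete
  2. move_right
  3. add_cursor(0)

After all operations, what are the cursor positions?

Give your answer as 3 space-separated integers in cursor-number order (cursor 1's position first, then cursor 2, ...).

After op 1 (delete): buffer="fyfy" (len 4), cursors c1@4 c2@4, authorship ....
After op 2 (move_right): buffer="fyfy" (len 4), cursors c1@4 c2@4, authorship ....
After op 3 (add_cursor(0)): buffer="fyfy" (len 4), cursors c3@0 c1@4 c2@4, authorship ....

Answer: 4 4 0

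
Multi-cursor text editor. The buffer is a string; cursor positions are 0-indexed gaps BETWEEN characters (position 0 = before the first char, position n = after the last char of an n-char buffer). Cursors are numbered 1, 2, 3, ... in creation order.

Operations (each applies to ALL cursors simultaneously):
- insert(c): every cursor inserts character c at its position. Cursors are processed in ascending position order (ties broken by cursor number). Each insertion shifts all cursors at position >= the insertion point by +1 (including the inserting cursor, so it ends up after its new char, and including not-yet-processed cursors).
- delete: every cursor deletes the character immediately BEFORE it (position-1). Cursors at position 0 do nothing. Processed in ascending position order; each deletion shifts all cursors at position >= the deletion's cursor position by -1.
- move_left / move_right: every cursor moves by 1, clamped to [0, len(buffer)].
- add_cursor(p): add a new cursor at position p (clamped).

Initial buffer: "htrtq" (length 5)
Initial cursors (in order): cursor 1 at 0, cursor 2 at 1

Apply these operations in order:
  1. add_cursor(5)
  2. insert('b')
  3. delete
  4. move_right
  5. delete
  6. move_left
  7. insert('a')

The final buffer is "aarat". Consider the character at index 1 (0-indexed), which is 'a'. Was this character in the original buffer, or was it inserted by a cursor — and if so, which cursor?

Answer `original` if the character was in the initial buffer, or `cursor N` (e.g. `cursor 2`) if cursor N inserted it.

After op 1 (add_cursor(5)): buffer="htrtq" (len 5), cursors c1@0 c2@1 c3@5, authorship .....
After op 2 (insert('b')): buffer="bhbtrtqb" (len 8), cursors c1@1 c2@3 c3@8, authorship 1.2....3
After op 3 (delete): buffer="htrtq" (len 5), cursors c1@0 c2@1 c3@5, authorship .....
After op 4 (move_right): buffer="htrtq" (len 5), cursors c1@1 c2@2 c3@5, authorship .....
After op 5 (delete): buffer="rt" (len 2), cursors c1@0 c2@0 c3@2, authorship ..
After op 6 (move_left): buffer="rt" (len 2), cursors c1@0 c2@0 c3@1, authorship ..
After op 7 (insert('a')): buffer="aarat" (len 5), cursors c1@2 c2@2 c3@4, authorship 12.3.
Authorship (.=original, N=cursor N): 1 2 . 3 .
Index 1: author = 2

Answer: cursor 2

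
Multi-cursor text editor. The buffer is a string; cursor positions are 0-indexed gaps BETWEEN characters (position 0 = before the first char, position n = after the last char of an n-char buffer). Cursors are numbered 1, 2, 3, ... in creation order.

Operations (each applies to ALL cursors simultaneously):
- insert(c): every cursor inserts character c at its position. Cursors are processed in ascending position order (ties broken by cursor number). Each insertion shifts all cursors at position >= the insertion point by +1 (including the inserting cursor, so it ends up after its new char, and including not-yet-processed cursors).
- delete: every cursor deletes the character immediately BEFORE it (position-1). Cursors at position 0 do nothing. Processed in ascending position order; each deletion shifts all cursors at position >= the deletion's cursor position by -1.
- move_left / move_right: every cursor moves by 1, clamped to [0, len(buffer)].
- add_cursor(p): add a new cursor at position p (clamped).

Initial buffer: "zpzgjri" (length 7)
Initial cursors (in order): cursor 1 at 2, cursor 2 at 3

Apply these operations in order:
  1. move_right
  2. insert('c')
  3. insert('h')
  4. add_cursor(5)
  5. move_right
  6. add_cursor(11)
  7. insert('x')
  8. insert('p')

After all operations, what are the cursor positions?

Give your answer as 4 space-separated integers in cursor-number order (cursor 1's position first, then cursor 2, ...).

After op 1 (move_right): buffer="zpzgjri" (len 7), cursors c1@3 c2@4, authorship .......
After op 2 (insert('c')): buffer="zpzcgcjri" (len 9), cursors c1@4 c2@6, authorship ...1.2...
After op 3 (insert('h')): buffer="zpzchgchjri" (len 11), cursors c1@5 c2@8, authorship ...11.22...
After op 4 (add_cursor(5)): buffer="zpzchgchjri" (len 11), cursors c1@5 c3@5 c2@8, authorship ...11.22...
After op 5 (move_right): buffer="zpzchgchjri" (len 11), cursors c1@6 c3@6 c2@9, authorship ...11.22...
After op 6 (add_cursor(11)): buffer="zpzchgchjri" (len 11), cursors c1@6 c3@6 c2@9 c4@11, authorship ...11.22...
After op 7 (insert('x')): buffer="zpzchgxxchjxrix" (len 15), cursors c1@8 c3@8 c2@12 c4@15, authorship ...11.1322.2..4
After op 8 (insert('p')): buffer="zpzchgxxppchjxprixp" (len 19), cursors c1@10 c3@10 c2@15 c4@19, authorship ...11.131322.22..44

Answer: 10 15 10 19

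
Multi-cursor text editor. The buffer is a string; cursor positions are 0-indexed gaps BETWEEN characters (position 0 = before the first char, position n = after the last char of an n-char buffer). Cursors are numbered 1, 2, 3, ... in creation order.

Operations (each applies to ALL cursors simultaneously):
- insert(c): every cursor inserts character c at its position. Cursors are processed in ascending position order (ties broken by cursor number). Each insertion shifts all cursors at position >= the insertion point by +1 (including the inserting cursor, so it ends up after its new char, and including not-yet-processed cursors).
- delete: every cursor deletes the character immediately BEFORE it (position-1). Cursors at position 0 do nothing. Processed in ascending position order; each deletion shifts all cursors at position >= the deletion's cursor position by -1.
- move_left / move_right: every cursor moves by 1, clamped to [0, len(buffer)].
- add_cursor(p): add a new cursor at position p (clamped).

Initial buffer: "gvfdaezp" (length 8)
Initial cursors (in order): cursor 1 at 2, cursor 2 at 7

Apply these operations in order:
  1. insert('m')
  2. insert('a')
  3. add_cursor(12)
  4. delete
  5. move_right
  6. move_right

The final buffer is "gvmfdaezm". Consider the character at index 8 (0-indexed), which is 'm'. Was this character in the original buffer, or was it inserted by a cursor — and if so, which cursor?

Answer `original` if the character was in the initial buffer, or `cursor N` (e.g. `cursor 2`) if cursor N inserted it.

Answer: cursor 2

Derivation:
After op 1 (insert('m')): buffer="gvmfdaezmp" (len 10), cursors c1@3 c2@9, authorship ..1.....2.
After op 2 (insert('a')): buffer="gvmafdaezmap" (len 12), cursors c1@4 c2@11, authorship ..11.....22.
After op 3 (add_cursor(12)): buffer="gvmafdaezmap" (len 12), cursors c1@4 c2@11 c3@12, authorship ..11.....22.
After op 4 (delete): buffer="gvmfdaezm" (len 9), cursors c1@3 c2@9 c3@9, authorship ..1.....2
After op 5 (move_right): buffer="gvmfdaezm" (len 9), cursors c1@4 c2@9 c3@9, authorship ..1.....2
After op 6 (move_right): buffer="gvmfdaezm" (len 9), cursors c1@5 c2@9 c3@9, authorship ..1.....2
Authorship (.=original, N=cursor N): . . 1 . . . . . 2
Index 8: author = 2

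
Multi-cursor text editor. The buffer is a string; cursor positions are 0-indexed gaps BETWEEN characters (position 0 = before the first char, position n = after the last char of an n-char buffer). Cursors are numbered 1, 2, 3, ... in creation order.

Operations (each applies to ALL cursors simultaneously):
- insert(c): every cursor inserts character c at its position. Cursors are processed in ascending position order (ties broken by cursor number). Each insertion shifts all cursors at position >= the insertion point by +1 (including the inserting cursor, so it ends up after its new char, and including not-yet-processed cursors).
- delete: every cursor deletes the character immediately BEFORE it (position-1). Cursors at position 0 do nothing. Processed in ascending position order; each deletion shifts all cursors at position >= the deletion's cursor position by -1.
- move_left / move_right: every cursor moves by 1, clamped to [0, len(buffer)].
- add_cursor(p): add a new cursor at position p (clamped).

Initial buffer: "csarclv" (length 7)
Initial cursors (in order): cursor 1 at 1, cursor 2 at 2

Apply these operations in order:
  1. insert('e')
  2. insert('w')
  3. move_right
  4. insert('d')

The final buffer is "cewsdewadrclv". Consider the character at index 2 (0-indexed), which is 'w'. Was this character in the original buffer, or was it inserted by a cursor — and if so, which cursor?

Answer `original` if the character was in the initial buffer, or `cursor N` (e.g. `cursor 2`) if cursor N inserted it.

After op 1 (insert('e')): buffer="cesearclv" (len 9), cursors c1@2 c2@4, authorship .1.2.....
After op 2 (insert('w')): buffer="cewsewarclv" (len 11), cursors c1@3 c2@6, authorship .11.22.....
After op 3 (move_right): buffer="cewsewarclv" (len 11), cursors c1@4 c2@7, authorship .11.22.....
After op 4 (insert('d')): buffer="cewsdewadrclv" (len 13), cursors c1@5 c2@9, authorship .11.122.2....
Authorship (.=original, N=cursor N): . 1 1 . 1 2 2 . 2 . . . .
Index 2: author = 1

Answer: cursor 1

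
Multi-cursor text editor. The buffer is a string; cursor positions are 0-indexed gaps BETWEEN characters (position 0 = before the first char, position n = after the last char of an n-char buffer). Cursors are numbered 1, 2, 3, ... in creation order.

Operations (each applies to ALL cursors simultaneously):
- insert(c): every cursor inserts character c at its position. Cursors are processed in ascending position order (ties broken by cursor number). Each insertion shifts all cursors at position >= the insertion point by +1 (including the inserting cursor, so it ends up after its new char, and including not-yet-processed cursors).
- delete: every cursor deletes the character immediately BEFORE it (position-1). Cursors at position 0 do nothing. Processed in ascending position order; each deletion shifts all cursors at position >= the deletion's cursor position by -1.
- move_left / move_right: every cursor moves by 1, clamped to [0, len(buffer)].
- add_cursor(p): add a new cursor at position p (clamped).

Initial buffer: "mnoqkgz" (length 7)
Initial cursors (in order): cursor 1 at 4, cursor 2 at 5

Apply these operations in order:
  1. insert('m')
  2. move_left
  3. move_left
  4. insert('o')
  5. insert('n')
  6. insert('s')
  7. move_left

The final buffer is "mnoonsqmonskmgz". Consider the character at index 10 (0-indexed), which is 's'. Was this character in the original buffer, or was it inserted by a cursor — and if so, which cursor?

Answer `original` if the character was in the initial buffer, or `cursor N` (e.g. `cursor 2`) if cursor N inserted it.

Answer: cursor 2

Derivation:
After op 1 (insert('m')): buffer="mnoqmkmgz" (len 9), cursors c1@5 c2@7, authorship ....1.2..
After op 2 (move_left): buffer="mnoqmkmgz" (len 9), cursors c1@4 c2@6, authorship ....1.2..
After op 3 (move_left): buffer="mnoqmkmgz" (len 9), cursors c1@3 c2@5, authorship ....1.2..
After op 4 (insert('o')): buffer="mnooqmokmgz" (len 11), cursors c1@4 c2@7, authorship ...1.12.2..
After op 5 (insert('n')): buffer="mnoonqmonkmgz" (len 13), cursors c1@5 c2@9, authorship ...11.122.2..
After op 6 (insert('s')): buffer="mnoonsqmonskmgz" (len 15), cursors c1@6 c2@11, authorship ...111.1222.2..
After op 7 (move_left): buffer="mnoonsqmonskmgz" (len 15), cursors c1@5 c2@10, authorship ...111.1222.2..
Authorship (.=original, N=cursor N): . . . 1 1 1 . 1 2 2 2 . 2 . .
Index 10: author = 2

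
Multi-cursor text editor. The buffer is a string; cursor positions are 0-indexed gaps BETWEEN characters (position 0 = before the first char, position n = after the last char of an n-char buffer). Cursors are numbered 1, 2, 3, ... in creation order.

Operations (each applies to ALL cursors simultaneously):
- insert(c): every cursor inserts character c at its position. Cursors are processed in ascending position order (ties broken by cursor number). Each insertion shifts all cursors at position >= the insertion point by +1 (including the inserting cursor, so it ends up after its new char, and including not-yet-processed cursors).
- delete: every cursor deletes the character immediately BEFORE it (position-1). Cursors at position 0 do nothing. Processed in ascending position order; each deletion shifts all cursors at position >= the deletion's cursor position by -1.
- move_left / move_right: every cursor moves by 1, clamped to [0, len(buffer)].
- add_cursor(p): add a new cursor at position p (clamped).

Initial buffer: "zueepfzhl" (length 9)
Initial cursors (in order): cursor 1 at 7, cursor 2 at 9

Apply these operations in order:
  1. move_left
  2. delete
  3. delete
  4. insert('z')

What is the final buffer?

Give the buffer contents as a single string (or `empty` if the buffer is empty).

Answer: zueezzl

Derivation:
After op 1 (move_left): buffer="zueepfzhl" (len 9), cursors c1@6 c2@8, authorship .........
After op 2 (delete): buffer="zueepzl" (len 7), cursors c1@5 c2@6, authorship .......
After op 3 (delete): buffer="zueel" (len 5), cursors c1@4 c2@4, authorship .....
After op 4 (insert('z')): buffer="zueezzl" (len 7), cursors c1@6 c2@6, authorship ....12.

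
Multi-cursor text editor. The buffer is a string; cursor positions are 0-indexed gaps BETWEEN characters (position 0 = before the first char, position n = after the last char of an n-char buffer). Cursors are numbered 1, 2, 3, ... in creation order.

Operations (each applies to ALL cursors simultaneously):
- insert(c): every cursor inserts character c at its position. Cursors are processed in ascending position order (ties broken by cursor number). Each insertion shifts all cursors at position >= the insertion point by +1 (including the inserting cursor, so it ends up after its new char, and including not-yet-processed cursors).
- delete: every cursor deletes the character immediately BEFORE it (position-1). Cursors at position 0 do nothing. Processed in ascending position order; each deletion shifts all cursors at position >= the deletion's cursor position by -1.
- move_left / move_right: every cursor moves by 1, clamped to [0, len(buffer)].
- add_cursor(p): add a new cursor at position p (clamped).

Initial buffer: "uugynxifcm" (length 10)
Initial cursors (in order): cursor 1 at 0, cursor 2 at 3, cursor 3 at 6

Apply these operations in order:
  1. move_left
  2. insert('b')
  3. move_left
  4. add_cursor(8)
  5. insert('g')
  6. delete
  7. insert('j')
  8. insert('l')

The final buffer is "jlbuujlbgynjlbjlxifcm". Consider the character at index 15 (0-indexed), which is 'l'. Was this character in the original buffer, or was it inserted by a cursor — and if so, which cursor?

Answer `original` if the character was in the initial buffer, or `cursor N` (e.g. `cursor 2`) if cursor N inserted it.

After op 1 (move_left): buffer="uugynxifcm" (len 10), cursors c1@0 c2@2 c3@5, authorship ..........
After op 2 (insert('b')): buffer="buubgynbxifcm" (len 13), cursors c1@1 c2@4 c3@8, authorship 1..2...3.....
After op 3 (move_left): buffer="buubgynbxifcm" (len 13), cursors c1@0 c2@3 c3@7, authorship 1..2...3.....
After op 4 (add_cursor(8)): buffer="buubgynbxifcm" (len 13), cursors c1@0 c2@3 c3@7 c4@8, authorship 1..2...3.....
After op 5 (insert('g')): buffer="gbuugbgyngbgxifcm" (len 17), cursors c1@1 c2@5 c3@10 c4@12, authorship 11..22...334.....
After op 6 (delete): buffer="buubgynbxifcm" (len 13), cursors c1@0 c2@3 c3@7 c4@8, authorship 1..2...3.....
After op 7 (insert('j')): buffer="jbuujbgynjbjxifcm" (len 17), cursors c1@1 c2@5 c3@10 c4@12, authorship 11..22...334.....
After op 8 (insert('l')): buffer="jlbuujlbgynjlbjlxifcm" (len 21), cursors c1@2 c2@7 c3@13 c4@16, authorship 111..222...33344.....
Authorship (.=original, N=cursor N): 1 1 1 . . 2 2 2 . . . 3 3 3 4 4 . . . . .
Index 15: author = 4

Answer: cursor 4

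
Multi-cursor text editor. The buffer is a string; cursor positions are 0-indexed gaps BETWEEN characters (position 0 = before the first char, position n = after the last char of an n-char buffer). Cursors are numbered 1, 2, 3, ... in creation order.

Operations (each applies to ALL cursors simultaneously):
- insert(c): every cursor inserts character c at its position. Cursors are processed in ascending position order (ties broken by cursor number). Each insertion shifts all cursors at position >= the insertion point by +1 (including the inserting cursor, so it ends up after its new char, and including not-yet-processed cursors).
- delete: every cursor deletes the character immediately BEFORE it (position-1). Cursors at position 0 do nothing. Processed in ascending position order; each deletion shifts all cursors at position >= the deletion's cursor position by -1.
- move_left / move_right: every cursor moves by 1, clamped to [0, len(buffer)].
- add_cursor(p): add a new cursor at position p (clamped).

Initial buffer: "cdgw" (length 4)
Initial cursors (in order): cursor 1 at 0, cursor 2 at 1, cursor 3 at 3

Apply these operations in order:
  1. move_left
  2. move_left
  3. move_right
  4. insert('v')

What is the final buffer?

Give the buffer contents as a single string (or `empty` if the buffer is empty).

After op 1 (move_left): buffer="cdgw" (len 4), cursors c1@0 c2@0 c3@2, authorship ....
After op 2 (move_left): buffer="cdgw" (len 4), cursors c1@0 c2@0 c3@1, authorship ....
After op 3 (move_right): buffer="cdgw" (len 4), cursors c1@1 c2@1 c3@2, authorship ....
After op 4 (insert('v')): buffer="cvvdvgw" (len 7), cursors c1@3 c2@3 c3@5, authorship .12.3..

Answer: cvvdvgw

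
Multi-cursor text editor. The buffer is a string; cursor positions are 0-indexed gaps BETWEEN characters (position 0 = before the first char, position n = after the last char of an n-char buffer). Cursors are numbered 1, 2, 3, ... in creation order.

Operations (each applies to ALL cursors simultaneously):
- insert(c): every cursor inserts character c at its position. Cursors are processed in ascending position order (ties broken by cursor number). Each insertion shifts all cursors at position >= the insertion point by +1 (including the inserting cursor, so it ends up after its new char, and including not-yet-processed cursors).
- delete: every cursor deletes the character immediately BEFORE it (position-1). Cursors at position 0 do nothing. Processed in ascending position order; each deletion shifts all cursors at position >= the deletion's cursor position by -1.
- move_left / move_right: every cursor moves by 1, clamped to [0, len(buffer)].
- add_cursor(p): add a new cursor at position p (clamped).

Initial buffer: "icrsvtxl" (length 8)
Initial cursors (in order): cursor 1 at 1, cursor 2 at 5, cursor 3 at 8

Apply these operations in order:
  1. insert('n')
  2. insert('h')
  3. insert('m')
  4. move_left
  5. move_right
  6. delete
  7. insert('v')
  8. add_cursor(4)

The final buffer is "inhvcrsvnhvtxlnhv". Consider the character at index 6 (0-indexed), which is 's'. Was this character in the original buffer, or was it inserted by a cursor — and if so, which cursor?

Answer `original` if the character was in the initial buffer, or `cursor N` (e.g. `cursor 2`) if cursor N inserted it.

After op 1 (insert('n')): buffer="incrsvntxln" (len 11), cursors c1@2 c2@7 c3@11, authorship .1....2...3
After op 2 (insert('h')): buffer="inhcrsvnhtxlnh" (len 14), cursors c1@3 c2@9 c3@14, authorship .11....22...33
After op 3 (insert('m')): buffer="inhmcrsvnhmtxlnhm" (len 17), cursors c1@4 c2@11 c3@17, authorship .111....222...333
After op 4 (move_left): buffer="inhmcrsvnhmtxlnhm" (len 17), cursors c1@3 c2@10 c3@16, authorship .111....222...333
After op 5 (move_right): buffer="inhmcrsvnhmtxlnhm" (len 17), cursors c1@4 c2@11 c3@17, authorship .111....222...333
After op 6 (delete): buffer="inhcrsvnhtxlnh" (len 14), cursors c1@3 c2@9 c3@14, authorship .11....22...33
After op 7 (insert('v')): buffer="inhvcrsvnhvtxlnhv" (len 17), cursors c1@4 c2@11 c3@17, authorship .111....222...333
After op 8 (add_cursor(4)): buffer="inhvcrsvnhvtxlnhv" (len 17), cursors c1@4 c4@4 c2@11 c3@17, authorship .111....222...333
Authorship (.=original, N=cursor N): . 1 1 1 . . . . 2 2 2 . . . 3 3 3
Index 6: author = original

Answer: original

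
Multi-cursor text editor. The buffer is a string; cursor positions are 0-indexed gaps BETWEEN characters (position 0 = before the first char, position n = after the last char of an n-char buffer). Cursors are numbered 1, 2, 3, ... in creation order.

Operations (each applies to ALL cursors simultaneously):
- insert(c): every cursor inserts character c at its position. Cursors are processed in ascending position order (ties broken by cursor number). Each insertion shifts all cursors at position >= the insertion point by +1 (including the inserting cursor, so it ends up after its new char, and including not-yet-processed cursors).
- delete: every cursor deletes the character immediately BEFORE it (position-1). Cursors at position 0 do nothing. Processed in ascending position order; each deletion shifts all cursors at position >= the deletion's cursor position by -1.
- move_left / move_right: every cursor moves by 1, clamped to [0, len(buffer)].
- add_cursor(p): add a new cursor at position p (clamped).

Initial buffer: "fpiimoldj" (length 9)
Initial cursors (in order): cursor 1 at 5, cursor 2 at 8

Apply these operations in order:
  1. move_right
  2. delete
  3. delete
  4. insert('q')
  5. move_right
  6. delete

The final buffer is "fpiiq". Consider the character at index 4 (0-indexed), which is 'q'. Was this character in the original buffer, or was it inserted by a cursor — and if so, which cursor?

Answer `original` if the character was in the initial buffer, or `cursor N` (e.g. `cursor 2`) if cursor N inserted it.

Answer: cursor 1

Derivation:
After op 1 (move_right): buffer="fpiimoldj" (len 9), cursors c1@6 c2@9, authorship .........
After op 2 (delete): buffer="fpiimld" (len 7), cursors c1@5 c2@7, authorship .......
After op 3 (delete): buffer="fpiil" (len 5), cursors c1@4 c2@5, authorship .....
After op 4 (insert('q')): buffer="fpiiqlq" (len 7), cursors c1@5 c2@7, authorship ....1.2
After op 5 (move_right): buffer="fpiiqlq" (len 7), cursors c1@6 c2@7, authorship ....1.2
After op 6 (delete): buffer="fpiiq" (len 5), cursors c1@5 c2@5, authorship ....1
Authorship (.=original, N=cursor N): . . . . 1
Index 4: author = 1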